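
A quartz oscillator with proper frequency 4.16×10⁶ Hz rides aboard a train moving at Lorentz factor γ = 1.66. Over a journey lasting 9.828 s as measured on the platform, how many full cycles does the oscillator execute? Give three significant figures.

N = 2.46×10⁷

γ = 1.66
The oscillator's own cycle count is N = f × τ where τ is the proper time on the train. τ = Δt/γ = 9.828/1.660 = 5.920 s = 5.920×10⁰ s.
N = 4.16×10⁶ × 5.920×10⁰ = 2.463×10⁷.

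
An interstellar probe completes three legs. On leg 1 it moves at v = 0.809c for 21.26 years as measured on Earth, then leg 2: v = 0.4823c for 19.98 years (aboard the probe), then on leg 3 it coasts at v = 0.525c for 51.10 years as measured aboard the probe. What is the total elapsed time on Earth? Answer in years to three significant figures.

Δt = 104 years

Leg 1: 21.26 years is already measured on Earth.
Leg 2: γ = 1/√(1 − 0.4823²) = 1/√0.7674 = 1.142; Δt_2 = 1.142 × 19.98 = 22.81 years.
Leg 3: γ = 1/√(1 − 0.525²) = 1/√0.7244 = 1.175; Δt_3 = 1.175 × 51.10 = 60.04 years.
Total: 21.26 + 22.81 + 60.04 years.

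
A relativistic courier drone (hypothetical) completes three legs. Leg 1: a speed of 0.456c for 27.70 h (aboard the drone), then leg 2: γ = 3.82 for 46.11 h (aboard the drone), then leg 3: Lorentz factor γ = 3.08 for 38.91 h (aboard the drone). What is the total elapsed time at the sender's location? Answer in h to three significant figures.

Δt = 327 h

Leg 1: γ = 1/√(1 − 0.456²) = 1/√0.7921 = 1.124; Δt_1 = 1.124 × 27.70 = 31.12 h.
Leg 2: γ = 3.82; Δt_2 = 3.820 × 46.11 = 176.1 h.
Leg 3: γ = 3.08; Δt_3 = 3.080 × 38.91 = 119.8 h.
Total: 31.12 + 176.1 + 119.8 h.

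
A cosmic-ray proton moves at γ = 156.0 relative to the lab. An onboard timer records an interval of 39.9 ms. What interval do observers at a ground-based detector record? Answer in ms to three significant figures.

γ = 156.0
The interval measured in the proton's rest frame is the proper time (both events occur at the same place in that frame); the lab-frame interval is Δt = γτ = 156.0 × 39.9 ms.

Δt = 6220 ms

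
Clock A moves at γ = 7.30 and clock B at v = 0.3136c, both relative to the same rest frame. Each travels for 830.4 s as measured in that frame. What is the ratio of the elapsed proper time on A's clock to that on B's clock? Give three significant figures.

A: γ = 7.30. B: γ = 1/√(1 − 0.3136²) = 1/√0.9017 = 1.053.
τ_A/τ_B = γ_B/γ_A = 1.053/7.300 = 0.1443, so τ_A/τ_B = 0.1443.

τ_A/τ_B = 0.144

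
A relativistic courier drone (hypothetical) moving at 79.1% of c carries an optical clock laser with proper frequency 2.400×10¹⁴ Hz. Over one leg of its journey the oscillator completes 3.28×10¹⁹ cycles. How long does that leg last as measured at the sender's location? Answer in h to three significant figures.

Δt = 62.0 h

β = 0.791; γ = 1/√(1 − 0.791²) = 1/√0.3743 = 1.634
Proper time for N cycles: τ = N/f = 3.28×10¹⁹/(2.400×10¹⁴) = 1.367×10⁵ s = 37.96 h.
Lab-frame duration Δt = γτ = 1.634 × 37.96 = 62.05 h.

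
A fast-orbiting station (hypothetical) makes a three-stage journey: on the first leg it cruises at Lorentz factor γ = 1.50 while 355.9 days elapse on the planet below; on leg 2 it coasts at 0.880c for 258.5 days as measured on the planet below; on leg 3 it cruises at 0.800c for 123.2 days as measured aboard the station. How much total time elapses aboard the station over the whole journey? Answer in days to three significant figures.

Leg 1: γ = 1.50; τ_1 = 355.9/1.500 = 237.3 days.
Leg 2: γ = 1/√(1 − 0.880²) = 1/√0.2256 = 2.105; τ_2 = 258.5/2.105 = 122.8 days.
Leg 3: 123.2 days is already measured aboard the station.
Total: 237.3 + 122.8 + 123.2 days.

τ = 483 days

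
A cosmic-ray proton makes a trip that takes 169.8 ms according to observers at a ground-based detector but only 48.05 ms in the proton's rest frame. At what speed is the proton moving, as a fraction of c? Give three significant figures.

v = 0.959c

The proper time is measured in the proton's rest frame (both events occur at the proton's location); Δt is measured at a ground-based detector. γ = Δt/τ = 169.8/48.05 = 3.534.
β = √(1 − 1/γ²) = √(1 − 0.08008) = √0.9199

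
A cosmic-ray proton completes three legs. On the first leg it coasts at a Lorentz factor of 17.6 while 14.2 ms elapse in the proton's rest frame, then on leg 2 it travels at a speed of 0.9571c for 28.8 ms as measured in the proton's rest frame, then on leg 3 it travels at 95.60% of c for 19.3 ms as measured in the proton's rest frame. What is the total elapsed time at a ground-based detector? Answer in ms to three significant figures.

Δt = 415 ms

Leg 1: γ = 17.6; Δt_1 = 17.60 × 14.2 = 249.9 ms.
Leg 2: γ = 1/√(1 − 0.9571²) = 1/√0.08396 = 3.451; Δt_2 = 3.451 × 28.8 = 99.39 ms.
Leg 3: β = 0.9560; γ = 1/√(1 − 0.9560²) = 1/√0.08606 = 3.409; Δt_3 = 3.409 × 19.3 = 65.79 ms.
Total: 249.9 + 99.39 + 65.79 ms.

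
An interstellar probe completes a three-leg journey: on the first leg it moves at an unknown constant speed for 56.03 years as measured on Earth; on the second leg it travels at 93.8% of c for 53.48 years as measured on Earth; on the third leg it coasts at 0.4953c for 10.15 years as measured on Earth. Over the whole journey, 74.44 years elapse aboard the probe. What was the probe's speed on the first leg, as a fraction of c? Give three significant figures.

Leg 1: speed unknown; τ_1 = 56.03/γ_1.
Leg 2: β = 0.938; γ = 1/√(1 − 0.938²) = 1/√0.1202 = 2.885; τ_2 = 53.48/2.885 = 18.54 years.
Leg 3: γ = 1/√(1 − 0.4953²) = 1/√0.7547 = 1.151; τ_3 = 10.15/1.151 = 8.818 years.
Total proper time: τ_1 + 18.54 + 8.818 = 74.44, so τ_1 = 74.44 − 27.36 = 47.08 years.
γ_1 = 56.03/47.08 = 1.190; β = √(1 − 1/γ²) = √0.2938.

β = 0.542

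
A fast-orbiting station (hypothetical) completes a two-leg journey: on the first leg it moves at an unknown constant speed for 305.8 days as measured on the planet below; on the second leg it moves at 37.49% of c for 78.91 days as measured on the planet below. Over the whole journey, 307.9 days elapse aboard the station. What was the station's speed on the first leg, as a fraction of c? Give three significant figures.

β = 0.641

Leg 1: speed unknown; τ_1 = 305.8/γ_1.
Leg 2: β = 0.3749; γ = 1/√(1 − 0.3749²) = 1/√0.8594 = 1.079; τ_2 = 78.91/1.079 = 73.15 days.
Total proper time: τ_1 + 73.15 = 307.9, so τ_1 = 307.9 − 73.15 = 234.7 days.
γ_1 = 305.8/234.7 = 1.303; β = √(1 − 1/γ²) = √0.4107.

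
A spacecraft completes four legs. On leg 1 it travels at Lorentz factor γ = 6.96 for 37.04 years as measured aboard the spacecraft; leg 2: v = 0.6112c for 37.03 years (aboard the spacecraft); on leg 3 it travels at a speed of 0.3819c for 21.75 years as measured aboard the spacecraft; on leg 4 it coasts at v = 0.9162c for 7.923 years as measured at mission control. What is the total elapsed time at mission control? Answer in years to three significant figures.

Leg 1: γ = 6.96; Δt_1 = 6.960 × 37.04 = 257.8 years.
Leg 2: γ = 1/√(1 − 0.6112²) = 1/√0.6264 = 1.263; Δt_2 = 1.263 × 37.03 = 46.79 years.
Leg 3: γ = 1/√(1 − 0.3819²) = 1/√0.8542 = 1.082; Δt_3 = 1.082 × 21.75 = 23.53 years.
Leg 4: 7.923 years is already measured at mission control.
Total: 257.8 + 46.79 + 23.53 + 7.923 years.

Δt = 336 years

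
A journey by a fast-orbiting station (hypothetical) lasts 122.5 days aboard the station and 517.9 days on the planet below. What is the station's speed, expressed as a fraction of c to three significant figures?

β = 0.972

The proper time is measured aboard the station (both events occur at the station's location); Δt is measured on the planet below. γ = Δt/τ = 517.9/122.5 = 4.228.
β = √(1 − 1/γ²) = √(1 − 0.05595) = √0.9441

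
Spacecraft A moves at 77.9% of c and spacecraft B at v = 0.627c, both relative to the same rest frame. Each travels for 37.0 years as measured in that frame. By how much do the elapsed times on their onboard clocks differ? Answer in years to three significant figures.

|τ_A − τ_B| = 5.62 years

A: β = 0.779; γ = 1/√(1 − 0.779²) = 1/√0.3932 = 1.595; τ_A = 37.0/1.595 = 23.20 years.
B: γ = 1/√(1 − 0.627²) = 1/√0.6069 = 1.284; τ_B = 37.0/1.284 = 28.82 years.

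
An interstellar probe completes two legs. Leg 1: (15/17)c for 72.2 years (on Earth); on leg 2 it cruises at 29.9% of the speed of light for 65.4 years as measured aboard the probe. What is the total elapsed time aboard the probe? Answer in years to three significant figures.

τ = 99.4 years

Leg 1: γ = 1/√(1 − (15/17)²) = 17/8 = 2.125; τ_1 = 72.2/2.125 = 33.98 years.
Leg 2: 65.4 years is already measured aboard the probe.
Total: 33.98 + 65.40 years.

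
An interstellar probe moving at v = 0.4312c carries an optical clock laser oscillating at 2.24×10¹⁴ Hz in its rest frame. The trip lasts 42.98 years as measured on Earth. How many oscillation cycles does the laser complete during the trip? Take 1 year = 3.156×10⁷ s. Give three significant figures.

γ = 1/√(1 − 0.4312²) = 1/√0.8141 = 1.108
The oscillator's own cycle count is N = f × τ where τ is the proper time aboard the probe. τ = Δt/γ = 42.98/1.108 = 38.78 years = 1.224×10⁹ s.
N = 2.24×10¹⁴ × 1.224×10⁹ = 2.741×10²³.

N = 2.74×10²³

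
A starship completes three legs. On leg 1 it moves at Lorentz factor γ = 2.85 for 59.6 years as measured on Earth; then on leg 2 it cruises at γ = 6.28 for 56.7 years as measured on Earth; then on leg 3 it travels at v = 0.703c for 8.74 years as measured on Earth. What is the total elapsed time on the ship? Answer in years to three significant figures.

Leg 1: γ = 2.85; τ_1 = 59.6/2.850 = 20.91 years.
Leg 2: γ = 6.28; τ_2 = 56.7/6.280 = 9.029 years.
Leg 3: γ = 1/√(1 − 0.703²) = 1/√0.5058 = 1.406; τ_3 = 8.74/1.406 = 6.216 years.
Total: 20.91 + 9.029 + 6.216 years.

τ = 36.2 years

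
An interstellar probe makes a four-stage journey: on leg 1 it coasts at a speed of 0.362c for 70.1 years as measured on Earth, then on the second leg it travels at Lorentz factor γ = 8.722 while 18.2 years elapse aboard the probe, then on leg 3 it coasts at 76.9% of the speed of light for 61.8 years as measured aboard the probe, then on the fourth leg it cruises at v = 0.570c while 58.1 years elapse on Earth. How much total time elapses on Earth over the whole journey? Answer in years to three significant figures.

Δt = 384 years

Leg 1: 70.1 years is already measured on Earth.
Leg 2: γ = 8.722; Δt_2 = 8.722 × 18.2 = 158.7 years.
Leg 3: β = 0.769; γ = 1/√(1 − 0.769²) = 1/√0.4086 = 1.564; Δt_3 = 1.564 × 61.8 = 96.68 years.
Leg 4: 58.1 years is already measured on Earth.
Total: 70.10 + 158.7 + 96.68 + 58.10 years.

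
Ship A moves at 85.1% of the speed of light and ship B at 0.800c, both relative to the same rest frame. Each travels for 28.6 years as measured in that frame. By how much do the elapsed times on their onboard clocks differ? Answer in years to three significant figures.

A: β = 0.851; γ = 1/√(1 − 0.851²) = 1/√0.2758 = 1.904; τ_A = 28.6/1.904 = 15.02 years.
B: γ = 1/√(1 − 0.800²) = 5/3 ≈ 1.667; τ_B = 28.6/1.667 = 17.16 years.

|τ_A − τ_B| = 2.14 years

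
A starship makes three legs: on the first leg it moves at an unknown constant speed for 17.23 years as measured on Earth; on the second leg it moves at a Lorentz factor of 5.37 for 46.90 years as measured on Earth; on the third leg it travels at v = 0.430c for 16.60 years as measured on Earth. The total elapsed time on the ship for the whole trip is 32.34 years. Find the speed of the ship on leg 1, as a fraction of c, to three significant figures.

β = 0.866

Leg 1: speed unknown; τ_1 = 17.23/γ_1.
Leg 2: γ = 5.37; τ_2 = 46.90/5.370 = 8.734 years.
Leg 3: γ = 1/√(1 − 0.430²) = 1/√0.8151 = 1.108; τ_3 = 16.60/1.108 = 14.99 years.
Total proper time: τ_1 + 8.734 + 14.99 = 32.34, so τ_1 = 32.34 − 23.72 = 8.619 years.
γ_1 = 17.23/8.619 = 1.999; β = √(1 − 1/γ²) = √0.7497.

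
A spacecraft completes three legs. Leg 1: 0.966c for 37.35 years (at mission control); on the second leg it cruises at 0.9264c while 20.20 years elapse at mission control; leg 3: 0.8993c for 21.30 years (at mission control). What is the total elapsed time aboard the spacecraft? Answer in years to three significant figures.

τ = 26.6 years

Leg 1: γ = 1/√(1 − 0.966²) = 1/√0.06684 = 3.868; τ_1 = 37.35/3.868 = 9.657 years.
Leg 2: γ = 1/√(1 − 0.9264²) = 1/√0.1418 = 2.656; τ_2 = 20.20/2.656 = 7.606 years.
Leg 3: γ = 1/√(1 − 0.8993²) = 1/√0.1913 = 2.287; τ_3 = 21.30/2.287 = 9.315 years.
Total: 9.657 + 7.606 + 9.315 years.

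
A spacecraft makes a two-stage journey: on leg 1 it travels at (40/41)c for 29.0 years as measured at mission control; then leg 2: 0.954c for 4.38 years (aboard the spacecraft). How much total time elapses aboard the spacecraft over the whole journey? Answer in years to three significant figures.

τ = 10.7 years

Leg 1: γ = 1/√(1 − (40/41)²) = 41/9 ≈ 4.556; τ_1 = 29.0/4.556 = 6.366 years.
Leg 2: 4.38 years is already measured aboard the spacecraft.
Total: 6.366 + 4.380 years.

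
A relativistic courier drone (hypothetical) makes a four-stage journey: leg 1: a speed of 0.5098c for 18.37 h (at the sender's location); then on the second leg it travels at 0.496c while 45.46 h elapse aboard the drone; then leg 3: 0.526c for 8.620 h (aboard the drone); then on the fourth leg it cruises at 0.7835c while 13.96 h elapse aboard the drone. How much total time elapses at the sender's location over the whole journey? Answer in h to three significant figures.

Leg 1: 18.37 h is already measured at the sender's location.
Leg 2: γ = 1/√(1 − 0.496²) = 1/√0.7540 = 1.152; Δt_2 = 1.152 × 45.46 = 52.35 h.
Leg 3: γ = 1/√(1 − 0.526²) = 1/√0.7233 = 1.176; Δt_3 = 1.176 × 8.620 = 10.14 h.
Leg 4: γ = 1/√(1 − 0.7835²) = 1/√0.3861 = 1.609; Δt_4 = 1.609 × 13.96 = 22.47 h.
Total: 18.37 + 52.35 + 10.14 + 22.47 h.

Δt = 103 h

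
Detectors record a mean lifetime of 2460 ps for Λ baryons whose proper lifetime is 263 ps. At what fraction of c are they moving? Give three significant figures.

v = 0.994c

γ = Δt/τ₀ = 2460/263 = 9.354
β = √(1 − 1/γ²) = √(1 − 0.01143) = √0.9886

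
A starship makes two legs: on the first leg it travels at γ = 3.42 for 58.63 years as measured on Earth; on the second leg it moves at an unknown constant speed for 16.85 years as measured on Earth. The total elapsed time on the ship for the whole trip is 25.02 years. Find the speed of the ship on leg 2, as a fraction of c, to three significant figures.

β = 0.884

Leg 1: γ = 3.42; τ_1 = 58.63/3.420 = 17.14 years.
Leg 2: speed unknown; τ_2 = 16.85/γ_2.
Total proper time: 17.14 + τ_2 = 25.02, so τ_2 = 25.02 − 17.14 = 7.877 years.
γ_2 = 16.85/7.877 = 2.139; β = √(1 − 1/γ²) = √0.7815.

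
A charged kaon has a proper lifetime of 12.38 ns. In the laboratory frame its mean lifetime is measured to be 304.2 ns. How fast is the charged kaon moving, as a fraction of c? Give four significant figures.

v = 0.9992c

γ = Δt/τ₀ = 304.2/12.38 = 24.57
β = √(1 − 1/γ²) = √(1 − 0.001656) = √0.9983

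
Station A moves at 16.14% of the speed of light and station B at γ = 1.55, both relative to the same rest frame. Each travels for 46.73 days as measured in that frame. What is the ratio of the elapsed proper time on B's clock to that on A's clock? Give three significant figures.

A: β = 0.1614; γ = 1/√(1 − 0.1614²) = 1/√0.9740 = 1.013. B: γ = 1.55.
τ_A/τ_B = γ_B/γ_A = 1.550/1.013 = 1.530, so τ_B/τ_A = 0.6537.

τ_B/τ_A = 0.654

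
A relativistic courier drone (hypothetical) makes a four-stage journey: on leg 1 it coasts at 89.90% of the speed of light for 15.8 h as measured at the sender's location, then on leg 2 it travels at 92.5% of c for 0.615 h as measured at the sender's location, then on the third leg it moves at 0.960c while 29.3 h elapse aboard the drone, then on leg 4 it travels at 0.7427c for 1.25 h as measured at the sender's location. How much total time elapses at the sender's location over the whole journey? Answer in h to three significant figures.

Leg 1: 15.8 h is already measured at the sender's location.
Leg 2: 0.615 h is already measured at the sender's location.
Leg 3: γ = 1/√(1 − 0.960²) = 25/7 ≈ 3.571; Δt_3 = 3.571 × 29.3 = 104.6 h.
Leg 4: 1.25 h is already measured at the sender's location.
Total: 15.80 + 0.6150 + 104.6 + 1.250 h.

Δt = 122 h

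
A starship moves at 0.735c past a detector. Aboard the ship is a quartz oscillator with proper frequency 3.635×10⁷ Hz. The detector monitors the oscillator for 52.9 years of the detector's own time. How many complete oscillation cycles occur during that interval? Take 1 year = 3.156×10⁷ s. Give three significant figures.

γ = 1/√(1 − 0.735²) = 1/√0.4598 = 1.475
During 52.9 years of lab time, the oscillator's proper time advances by τ = Δt/γ = 52.9/1.475 = 35.87 years = 1.132×10⁹ s.
N = f × τ = 3.635×10⁷ × 1.132×10⁹ = 4.115×10¹⁶.

N = 4.11×10¹⁶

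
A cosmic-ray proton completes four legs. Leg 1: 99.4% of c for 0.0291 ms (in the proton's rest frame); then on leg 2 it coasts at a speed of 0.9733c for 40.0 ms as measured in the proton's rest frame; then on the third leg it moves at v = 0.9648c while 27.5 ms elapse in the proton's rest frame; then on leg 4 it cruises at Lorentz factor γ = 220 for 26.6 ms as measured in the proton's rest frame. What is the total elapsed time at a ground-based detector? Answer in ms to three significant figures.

Δt = 6130 ms

Leg 1: β = 0.994; γ = 1/√(1 − 0.994²) = 1/√0.01196 = 9.142; Δt_1 = 9.142 × 0.0291 = 0.2660 ms.
Leg 2: γ = 1/√(1 − 0.9733²) = 1/√0.05269 = 4.357; Δt_2 = 4.357 × 40.0 = 174.3 ms.
Leg 3: γ = 1/√(1 − 0.9648²) = 1/√0.06916 = 3.803; Δt_3 = 3.803 × 27.5 = 104.6 ms.
Leg 4: γ = 220; Δt_4 = 220.0 × 26.6 = 5852 ms.
Total: 0.2660 + 174.3 + 104.6 + 5852 ms.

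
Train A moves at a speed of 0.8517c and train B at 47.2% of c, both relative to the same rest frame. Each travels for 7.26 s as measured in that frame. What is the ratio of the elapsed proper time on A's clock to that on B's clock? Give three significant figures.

τ_A/τ_B = 0.594

A: γ = 1/√(1 − 0.8517²) = 1/√0.2746 = 1.908. B: β = 0.472; γ = 1/√(1 − 0.472²) = 1/√0.7772 = 1.134.
τ_A/τ_B = γ_B/γ_A = 1.134/1.908 = 0.5944, so τ_A/τ_B = 0.5944.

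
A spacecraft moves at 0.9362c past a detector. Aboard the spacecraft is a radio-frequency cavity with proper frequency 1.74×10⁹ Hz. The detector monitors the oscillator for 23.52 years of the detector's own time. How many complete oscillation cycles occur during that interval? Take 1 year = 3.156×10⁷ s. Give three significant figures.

N = 4.54×10¹⁷

γ = 1/√(1 − 0.9362²) = 1/√0.1235 = 2.845
During 23.52 years of lab time, the oscillator's proper time advances by τ = Δt/γ = 23.52/2.845 = 8.267 years = 2.609×10⁸ s.
N = f × τ = 1.74×10⁹ × 2.609×10⁸ = 4.540×10¹⁷.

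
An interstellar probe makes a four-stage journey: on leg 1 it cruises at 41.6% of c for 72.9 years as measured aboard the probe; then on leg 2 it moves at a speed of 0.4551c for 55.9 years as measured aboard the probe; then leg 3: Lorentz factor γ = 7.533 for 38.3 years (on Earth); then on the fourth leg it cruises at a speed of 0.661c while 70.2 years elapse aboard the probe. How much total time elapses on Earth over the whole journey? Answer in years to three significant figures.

Leg 1: β = 0.416; γ = 1/√(1 − 0.416²) = 1/√0.8269 = 1.100; Δt_1 = 1.100 × 72.9 = 80.17 years.
Leg 2: γ = 1/√(1 − 0.4551²) = 1/√0.7929 = 1.123; Δt_2 = 1.123 × 55.9 = 62.78 years.
Leg 3: 38.3 years is already measured on Earth.
Leg 4: γ = 1/√(1 − 0.661²) = 1/√0.5631 = 1.333; Δt_4 = 1.333 × 70.2 = 93.55 years.
Total: 80.17 + 62.78 + 38.30 + 93.55 years.

Δt = 275 years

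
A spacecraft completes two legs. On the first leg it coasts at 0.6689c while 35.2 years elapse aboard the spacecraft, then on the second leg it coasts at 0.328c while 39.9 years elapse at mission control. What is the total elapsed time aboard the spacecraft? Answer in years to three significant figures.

τ = 72.9 years

Leg 1: 35.2 years is already measured aboard the spacecraft.
Leg 2: γ = 1/√(1 − 0.328²) = 1/√0.8924 = 1.059; τ_2 = 39.9/1.059 = 37.69 years.
Total: 35.20 + 37.69 years.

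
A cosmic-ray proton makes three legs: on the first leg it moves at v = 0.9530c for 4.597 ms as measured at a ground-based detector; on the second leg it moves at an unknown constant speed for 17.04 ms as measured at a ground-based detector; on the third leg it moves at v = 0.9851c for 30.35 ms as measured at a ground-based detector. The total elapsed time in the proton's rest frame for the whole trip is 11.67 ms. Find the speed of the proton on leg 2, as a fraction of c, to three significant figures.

Leg 1: γ = 1/√(1 − 0.9530²) = 1/√0.09179 = 3.301; τ_1 = 4.597/3.301 = 1.393 ms.
Leg 2: speed unknown; τ_2 = 17.04/γ_2.
Leg 3: γ = 1/√(1 − 0.9851²) = 1/√0.02958 = 5.815; τ_3 = 30.35/5.815 = 5.220 ms.
Total proper time: 1.393 + τ_2 + 5.220 = 11.67, so τ_2 = 11.67 − 6.612 = 5.058 ms.
γ_2 = 17.04/5.058 = 3.369; β = √(1 − 1/γ²) = √0.9119.

β = 0.955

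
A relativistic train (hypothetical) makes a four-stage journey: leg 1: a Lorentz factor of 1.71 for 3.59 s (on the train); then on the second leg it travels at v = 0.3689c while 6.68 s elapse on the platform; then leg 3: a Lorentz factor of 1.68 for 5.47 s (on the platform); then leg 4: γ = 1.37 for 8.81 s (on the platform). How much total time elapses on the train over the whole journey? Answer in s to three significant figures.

Leg 1: 3.59 s is already measured on the train.
Leg 2: γ = 1/√(1 − 0.3689²) = 1/√0.8639 = 1.076; τ_2 = 6.68/1.076 = 6.209 s.
Leg 3: γ = 1.68; τ_3 = 5.47/1.680 = 3.256 s.
Leg 4: γ = 1.37; τ_4 = 8.81/1.370 = 6.431 s.
Total: 3.590 + 6.209 + 3.256 + 6.431 s.

τ = 19.5 s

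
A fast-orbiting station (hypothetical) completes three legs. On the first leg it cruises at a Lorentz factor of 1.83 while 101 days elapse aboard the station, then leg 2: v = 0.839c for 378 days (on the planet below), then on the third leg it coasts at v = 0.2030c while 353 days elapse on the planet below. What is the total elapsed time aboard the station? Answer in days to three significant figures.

τ = 652 days

Leg 1: 101 days is already measured aboard the station.
Leg 2: γ = 1/√(1 − 0.839²) = 1/√0.2961 = 1.838; τ_2 = 378/1.838 = 205.7 days.
Leg 3: γ = 1/√(1 − 0.2030²) = 1/√0.9588 = 1.021; τ_3 = 353/1.021 = 345.7 days.
Total: 101.0 + 205.7 + 345.7 days.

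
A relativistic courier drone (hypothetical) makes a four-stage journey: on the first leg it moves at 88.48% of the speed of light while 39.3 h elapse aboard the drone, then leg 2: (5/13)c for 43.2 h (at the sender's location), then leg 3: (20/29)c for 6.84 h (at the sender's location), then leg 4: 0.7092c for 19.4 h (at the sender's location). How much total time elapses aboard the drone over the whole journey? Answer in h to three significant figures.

τ = 97.8 h

Leg 1: 39.3 h is already measured aboard the drone.
Leg 2: γ = 1/√(1 − (5/13)²) = 13/12 ≈ 1.083; τ_2 = 43.2/1.083 = 39.88 h.
Leg 3: γ = 1/√(1 − (20/29)²) = 29/21 ≈ 1.381; τ_3 = 6.84/1.381 = 4.953 h.
Leg 4: γ = 1/√(1 − 0.7092²) = 1/√0.4970 = 1.418; τ_4 = 19.4/1.418 = 13.68 h.
Total: 39.30 + 39.88 + 4.953 + 13.68 h.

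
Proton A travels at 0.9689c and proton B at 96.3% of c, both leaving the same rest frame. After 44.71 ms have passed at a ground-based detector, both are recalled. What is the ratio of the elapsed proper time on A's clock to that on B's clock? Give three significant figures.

τ_A/τ_B = 0.918

A: γ = 1/√(1 − 0.9689²) = 1/√0.06123 = 4.041. B: β = 0.963; γ = 1/√(1 − 0.963²) = 1/√0.07263 = 3.711.
τ_A/τ_B = γ_B/γ_A = 3.711/4.041 = 0.9182, so τ_A/τ_B = 0.9182.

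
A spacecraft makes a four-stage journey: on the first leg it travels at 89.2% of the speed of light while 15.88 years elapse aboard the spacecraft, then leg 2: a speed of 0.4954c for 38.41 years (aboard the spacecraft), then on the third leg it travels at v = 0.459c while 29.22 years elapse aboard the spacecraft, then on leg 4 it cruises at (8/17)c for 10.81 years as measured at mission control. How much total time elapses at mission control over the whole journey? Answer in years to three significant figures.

Δt = 123 years

Leg 1: β = 0.892; γ = 1/√(1 − 0.892²) = 1/√0.2043 = 2.212; Δt_1 = 2.212 × 15.88 = 35.13 years.
Leg 2: γ = 1/√(1 − 0.4954²) = 1/√0.7546 = 1.151; Δt_2 = 1.151 × 38.41 = 44.22 years.
Leg 3: γ = 1/√(1 − 0.459²) = 1/√0.7893 = 1.126; Δt_3 = 1.126 × 29.22 = 32.89 years.
Leg 4: 10.81 years is already measured at mission control.
Total: 35.13 + 44.22 + 32.89 + 10.81 years.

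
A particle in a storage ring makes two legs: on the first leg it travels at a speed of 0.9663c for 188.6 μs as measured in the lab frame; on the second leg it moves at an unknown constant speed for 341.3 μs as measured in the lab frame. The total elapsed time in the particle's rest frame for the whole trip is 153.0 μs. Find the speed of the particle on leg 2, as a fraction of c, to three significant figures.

β = 0.952

Leg 1: γ = 1/√(1 − 0.9663²) = 1/√0.06626 = 3.885; τ_1 = 188.6/3.885 = 48.55 μs.
Leg 2: speed unknown; τ_2 = 341.3/γ_2.
Total proper time: 48.55 + τ_2 = 153.0, so τ_2 = 153.0 − 48.55 = 104.5 μs.
γ_2 = 341.3/104.5 = 3.268; β = √(1 − 1/γ²) = √0.9063.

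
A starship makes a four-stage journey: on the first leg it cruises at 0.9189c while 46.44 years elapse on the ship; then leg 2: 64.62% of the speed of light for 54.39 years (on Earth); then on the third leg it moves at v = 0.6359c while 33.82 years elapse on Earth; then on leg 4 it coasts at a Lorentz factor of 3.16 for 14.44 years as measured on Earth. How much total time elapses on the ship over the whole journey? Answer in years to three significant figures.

τ = 119 years

Leg 1: 46.44 years is already measured on the ship.
Leg 2: β = 0.6462; γ = 1/√(1 − 0.6462²) = 1/√0.5824 = 1.310; τ_2 = 54.39/1.310 = 41.51 years.
Leg 3: γ = 1/√(1 − 0.6359²) = 1/√0.5956 = 1.296; τ_3 = 33.82/1.296 = 26.10 years.
Leg 4: γ = 3.16; τ_4 = 14.44/3.160 = 4.570 years.
Total: 46.44 + 41.51 + 26.10 + 4.570 years.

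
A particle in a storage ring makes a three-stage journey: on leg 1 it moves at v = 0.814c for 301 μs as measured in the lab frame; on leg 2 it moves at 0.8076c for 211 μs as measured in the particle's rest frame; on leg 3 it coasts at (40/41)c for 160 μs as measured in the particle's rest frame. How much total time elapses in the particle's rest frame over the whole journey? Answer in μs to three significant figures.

Leg 1: γ = 1/√(1 − 0.814²) = 1/√0.3374 = 1.722; τ_1 = 301/1.722 = 174.8 μs.
Leg 2: 211 μs is already measured in the particle's rest frame.
Leg 3: 160 μs is already measured in the particle's rest frame.
Total: 174.8 + 211.0 + 160.0 μs.

τ = 546 μs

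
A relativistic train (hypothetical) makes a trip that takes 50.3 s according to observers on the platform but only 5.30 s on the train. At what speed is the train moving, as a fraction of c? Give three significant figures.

v = 0.994c

The proper time is measured on the train (both events occur at the train's location); Δt is measured on the platform. γ = Δt/τ = 50.3/5.30 = 9.491.
β = √(1 − 1/γ²) = √(1 − 0.01110) = √0.9889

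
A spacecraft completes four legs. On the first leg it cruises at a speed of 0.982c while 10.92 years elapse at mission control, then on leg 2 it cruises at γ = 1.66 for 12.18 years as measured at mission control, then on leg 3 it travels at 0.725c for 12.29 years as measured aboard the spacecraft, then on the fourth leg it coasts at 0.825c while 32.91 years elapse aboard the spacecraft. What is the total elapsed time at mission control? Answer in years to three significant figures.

Leg 1: 10.92 years is already measured at mission control.
Leg 2: 12.18 years is already measured at mission control.
Leg 3: γ = 1/√(1 − 0.725²) = 1/√0.4744 = 1.452; Δt_3 = 1.452 × 12.29 = 17.84 years.
Leg 4: γ = 1/√(1 − 0.825²) = 1/√0.3194 = 1.769; Δt_4 = 1.769 × 32.91 = 58.23 years.
Total: 10.92 + 12.18 + 17.84 + 58.23 years.

Δt = 99.2 years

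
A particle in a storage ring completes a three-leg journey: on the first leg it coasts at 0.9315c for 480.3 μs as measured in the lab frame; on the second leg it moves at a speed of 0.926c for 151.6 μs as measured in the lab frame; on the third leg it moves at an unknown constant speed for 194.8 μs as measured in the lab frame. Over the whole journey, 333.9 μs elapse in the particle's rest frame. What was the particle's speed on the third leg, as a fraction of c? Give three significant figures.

Leg 1: γ = 1/√(1 − 0.9315²) = 1/√0.1323 = 2.749; τ_1 = 480.3/2.749 = 174.7 μs.
Leg 2: γ = 1/√(1 − 0.926²) = 1/√0.1425 = 2.649; τ_2 = 151.6/2.649 = 57.23 μs.
Leg 3: speed unknown; τ_3 = 194.8/γ_3.
Total proper time: 174.7 + 57.23 + τ_3 = 333.9, so τ_3 = 333.9 − 231.9 = 102.0 μs.
γ_3 = 194.8/102.0 = 1.911; β = √(1 − 1/γ²) = √0.7260.

β = 0.852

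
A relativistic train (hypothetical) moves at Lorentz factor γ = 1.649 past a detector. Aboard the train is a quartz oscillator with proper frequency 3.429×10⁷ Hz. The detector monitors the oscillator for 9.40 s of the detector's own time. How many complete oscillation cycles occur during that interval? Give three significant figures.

N = 1.95×10⁸

γ = 1.649
During 9.40 s of lab time, the oscillator's proper time advances by τ = Δt/γ = 9.40/1.649 = 5.700 s = 5.700×10⁰ s.
N = f × τ = 3.429×10⁷ × 5.700×10⁰ = 1.955×10⁸.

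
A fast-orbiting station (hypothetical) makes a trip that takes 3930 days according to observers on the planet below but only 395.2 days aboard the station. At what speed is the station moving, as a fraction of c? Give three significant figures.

v = 0.995c

The proper time is measured aboard the station (both events occur at the station's location); Δt is measured on the planet below. γ = Δt/τ = 3930/395.2 = 9.944.
β = √(1 − 1/γ²) = √(1 − 0.01011) = √0.9899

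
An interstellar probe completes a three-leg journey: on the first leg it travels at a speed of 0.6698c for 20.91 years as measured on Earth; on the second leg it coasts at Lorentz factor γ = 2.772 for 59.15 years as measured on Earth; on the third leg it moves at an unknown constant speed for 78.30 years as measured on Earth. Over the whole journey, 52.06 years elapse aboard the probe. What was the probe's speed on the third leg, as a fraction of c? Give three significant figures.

β = 0.981

Leg 1: γ = 1/√(1 − 0.6698²) = 1/√0.5514 = 1.347; τ_1 = 20.91/1.347 = 15.53 years.
Leg 2: γ = 2.772; τ_2 = 59.15/2.772 = 21.34 years.
Leg 3: speed unknown; τ_3 = 78.30/γ_3.
Total proper time: 15.53 + 21.34 + τ_3 = 52.06, so τ_3 = 52.06 − 36.86 = 15.20 years.
γ_3 = 78.30/15.20 = 5.153; β = √(1 − 1/γ²) = √0.9623.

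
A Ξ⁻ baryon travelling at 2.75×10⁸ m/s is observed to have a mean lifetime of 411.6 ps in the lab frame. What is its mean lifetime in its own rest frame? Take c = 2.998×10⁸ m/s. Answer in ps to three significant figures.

β = 2.75×10⁸/2.998×10⁸ = 0.9173; γ = 1/√(1 − 0.9173²) = 2.511
The lab-frame lifetime is the dilated interval; the proper lifetime is τ₀ = Δt/γ = 411.6/2.511 ps.

τ₀ = 164 ps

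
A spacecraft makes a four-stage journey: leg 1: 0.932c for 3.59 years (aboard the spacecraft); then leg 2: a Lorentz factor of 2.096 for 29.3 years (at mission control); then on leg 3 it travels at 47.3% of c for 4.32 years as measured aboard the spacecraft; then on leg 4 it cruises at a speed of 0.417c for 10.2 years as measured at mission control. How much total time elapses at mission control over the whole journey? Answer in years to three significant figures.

Δt = 54.3 years

Leg 1: γ = 1/√(1 − 0.932²) = 1/√0.1314 = 2.759; Δt_1 = 2.759 × 3.59 = 9.905 years.
Leg 2: 29.3 years is already measured at mission control.
Leg 3: β = 0.473; γ = 1/√(1 − 0.473²) = 1/√0.7763 = 1.135; Δt_3 = 1.135 × 4.32 = 4.903 years.
Leg 4: 10.2 years is already measured at mission control.
Total: 9.905 + 29.30 + 4.903 + 10.20 years.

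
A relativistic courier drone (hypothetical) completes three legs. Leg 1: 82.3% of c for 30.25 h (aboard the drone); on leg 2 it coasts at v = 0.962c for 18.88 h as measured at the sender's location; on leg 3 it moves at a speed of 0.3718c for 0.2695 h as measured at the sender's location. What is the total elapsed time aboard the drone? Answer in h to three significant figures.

Leg 1: 30.25 h is already measured aboard the drone.
Leg 2: γ = 1/√(1 − 0.962²) = 1/√0.07456 = 3.662; τ_2 = 18.88/3.662 = 5.155 h.
Leg 3: γ = 1/√(1 − 0.3718²) = 1/√0.8618 = 1.077; τ_3 = 0.2695/1.077 = 0.2502 h.
Total: 30.25 + 5.155 + 0.2502 h.

τ = 35.7 h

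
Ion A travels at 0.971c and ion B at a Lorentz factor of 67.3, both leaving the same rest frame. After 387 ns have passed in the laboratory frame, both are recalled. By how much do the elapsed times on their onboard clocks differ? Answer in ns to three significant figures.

|τ_A − τ_B| = 86.8 ns

A: γ = 1/√(1 − 0.971²) = 1/√0.05716 = 4.183; τ_A = 387/4.183 = 92.52 ns.
B: γ = 67.3; τ_B = 387/67.30 = 5.750 ns.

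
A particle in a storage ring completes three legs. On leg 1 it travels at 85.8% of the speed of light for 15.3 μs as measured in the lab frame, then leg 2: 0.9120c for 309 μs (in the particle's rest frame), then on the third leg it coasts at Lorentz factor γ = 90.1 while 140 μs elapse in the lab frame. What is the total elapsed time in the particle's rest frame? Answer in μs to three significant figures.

Leg 1: β = 0.858; γ = 1/√(1 − 0.858²) = 1/√0.2638 = 1.947; τ_1 = 15.3/1.947 = 7.859 μs.
Leg 2: 309 μs is already measured in the particle's rest frame.
Leg 3: γ = 90.1; τ_3 = 140/90.10 = 1.554 μs.
Total: 7.859 + 309.0 + 1.554 μs.

τ = 318 μs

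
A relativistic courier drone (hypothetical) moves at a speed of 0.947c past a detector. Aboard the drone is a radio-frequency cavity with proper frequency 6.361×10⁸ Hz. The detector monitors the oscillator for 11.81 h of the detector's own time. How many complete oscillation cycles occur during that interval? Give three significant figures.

γ = 1/√(1 − 0.947²) = 1/√0.1032 = 3.113
During 11.81 h of lab time, the oscillator's proper time advances by τ = Δt/γ = 11.81/3.113 = 3.794 h = 1.366×10⁴ s.
N = f × τ = 6.361×10⁸ × 1.366×10⁴ = 8.688×10¹².

N = 8.69×10¹²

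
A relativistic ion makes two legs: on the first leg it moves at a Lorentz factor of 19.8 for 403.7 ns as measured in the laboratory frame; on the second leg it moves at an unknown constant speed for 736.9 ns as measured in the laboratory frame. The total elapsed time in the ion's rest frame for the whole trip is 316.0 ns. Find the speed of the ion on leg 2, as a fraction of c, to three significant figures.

β = 0.916

Leg 1: γ = 19.8; τ_1 = 403.7/19.80 = 20.39 ns.
Leg 2: speed unknown; τ_2 = 736.9/γ_2.
Total proper time: 20.39 + τ_2 = 316.0, so τ_2 = 316.0 − 20.39 = 295.6 ns.
γ_2 = 736.9/295.6 = 2.493; β = √(1 − 1/γ²) = √0.8391.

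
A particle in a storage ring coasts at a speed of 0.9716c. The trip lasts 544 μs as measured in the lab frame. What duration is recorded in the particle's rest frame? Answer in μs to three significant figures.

τ = 129 μs

γ = 1/√(1 − 0.9716²) = 1/√0.05599 = 4.226
The interval measured in the lab frame is the dilated one; the clock in the particle's rest frame measures the proper time τ = Δt/γ = 544/4.226 μs.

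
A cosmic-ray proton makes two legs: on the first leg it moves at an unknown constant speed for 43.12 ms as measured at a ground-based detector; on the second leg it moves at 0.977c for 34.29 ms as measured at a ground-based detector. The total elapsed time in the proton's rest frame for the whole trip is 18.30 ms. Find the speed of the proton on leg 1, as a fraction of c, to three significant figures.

Leg 1: speed unknown; τ_1 = 43.12/γ_1.
Leg 2: γ = 1/√(1 − 0.977²) = 1/√0.04547 = 4.690; τ_2 = 34.29/4.690 = 7.312 ms.
Total proper time: τ_1 + 7.312 = 18.30, so τ_1 = 18.30 − 7.312 = 10.99 ms.
γ_1 = 43.12/10.99 = 3.924; β = √(1 − 1/γ²) = √0.9351.

β = 0.967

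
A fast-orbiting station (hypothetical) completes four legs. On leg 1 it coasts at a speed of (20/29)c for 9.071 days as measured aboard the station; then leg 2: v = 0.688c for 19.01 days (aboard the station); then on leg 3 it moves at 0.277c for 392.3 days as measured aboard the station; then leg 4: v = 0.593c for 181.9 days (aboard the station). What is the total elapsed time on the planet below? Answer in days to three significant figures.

Δt = 673 days

Leg 1: γ = 1/√(1 − (20/29)²) = 29/21 ≈ 1.381; Δt_1 = 1.381 × 9.071 = 12.53 days.
Leg 2: γ = 1/√(1 − 0.688²) = 1/√0.5267 = 1.378; Δt_2 = 1.378 × 19.01 = 26.20 days.
Leg 3: γ = 1/√(1 − 0.277²) = 1/√0.9233 = 1.041; Δt_3 = 1.041 × 392.3 = 408.3 days.
Leg 4: γ = 1/√(1 − 0.593²) = 1/√0.6484 = 1.242; Δt_4 = 1.242 × 181.9 = 225.9 days.
Total: 12.53 + 26.20 + 408.3 + 225.9 days.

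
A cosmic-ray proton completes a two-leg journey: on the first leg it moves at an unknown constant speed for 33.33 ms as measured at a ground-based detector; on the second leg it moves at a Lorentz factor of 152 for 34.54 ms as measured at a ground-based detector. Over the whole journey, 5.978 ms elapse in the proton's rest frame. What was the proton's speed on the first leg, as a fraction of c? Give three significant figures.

β = 0.985

Leg 1: speed unknown; τ_1 = 33.33/γ_1.
Leg 2: γ = 152; τ_2 = 34.54/152.0 = 0.2272 ms.
Total proper time: τ_1 + 0.2272 = 5.978, so τ_1 = 5.978 − 0.2272 = 5.751 ms.
γ_1 = 33.33/5.751 = 5.796; β = √(1 − 1/γ²) = √0.9702.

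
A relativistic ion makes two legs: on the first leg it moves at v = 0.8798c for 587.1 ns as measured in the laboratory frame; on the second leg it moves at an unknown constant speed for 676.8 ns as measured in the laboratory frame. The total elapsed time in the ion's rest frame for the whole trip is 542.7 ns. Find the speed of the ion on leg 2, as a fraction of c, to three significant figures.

Leg 1: γ = 1/√(1 − 0.8798²) = 1/√0.2260 = 2.104; τ_1 = 587.1/2.104 = 279.1 ns.
Leg 2: speed unknown; τ_2 = 676.8/γ_2.
Total proper time: 279.1 + τ_2 = 542.7, so τ_2 = 542.7 − 279.1 = 263.6 ns.
γ_2 = 676.8/263.6 = 2.567; β = √(1 − 1/γ²) = √0.8483.

β = 0.921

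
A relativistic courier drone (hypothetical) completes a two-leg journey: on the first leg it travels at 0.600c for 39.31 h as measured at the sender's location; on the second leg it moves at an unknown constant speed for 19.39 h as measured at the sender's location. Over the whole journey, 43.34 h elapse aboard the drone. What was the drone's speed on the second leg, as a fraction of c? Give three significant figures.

Leg 1: γ = 1/√(1 − 0.600²) = 5/4 = 1.250; τ_1 = 39.31/1.250 = 31.45 h.
Leg 2: speed unknown; τ_2 = 19.39/γ_2.
Total proper time: 31.45 + τ_2 = 43.34, so τ_2 = 43.34 − 31.45 = 11.89 h.
γ_2 = 19.39/11.89 = 1.631; β = √(1 − 1/γ²) = √0.6239.

β = 0.790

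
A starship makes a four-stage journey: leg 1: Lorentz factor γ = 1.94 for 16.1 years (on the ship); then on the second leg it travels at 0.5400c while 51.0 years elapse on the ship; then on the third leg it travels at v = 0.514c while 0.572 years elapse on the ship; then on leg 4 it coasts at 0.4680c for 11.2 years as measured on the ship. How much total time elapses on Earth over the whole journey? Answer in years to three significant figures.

Δt = 105 years

Leg 1: γ = 1.94; Δt_1 = 1.940 × 16.1 = 31.23 years.
Leg 2: γ = 1/√(1 − 0.5400²) = 1/√0.7084 = 1.188; Δt_2 = 1.188 × 51.0 = 60.59 years.
Leg 3: γ = 1/√(1 − 0.514²) = 1/√0.7358 = 1.166; Δt_3 = 1.166 × 0.572 = 0.6668 years.
Leg 4: γ = 1/√(1 − 0.4680²) = 1/√0.7810 = 1.132; Δt_4 = 1.132 × 11.2 = 12.67 years.
Total: 31.23 + 60.59 + 0.6668 + 12.67 years.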